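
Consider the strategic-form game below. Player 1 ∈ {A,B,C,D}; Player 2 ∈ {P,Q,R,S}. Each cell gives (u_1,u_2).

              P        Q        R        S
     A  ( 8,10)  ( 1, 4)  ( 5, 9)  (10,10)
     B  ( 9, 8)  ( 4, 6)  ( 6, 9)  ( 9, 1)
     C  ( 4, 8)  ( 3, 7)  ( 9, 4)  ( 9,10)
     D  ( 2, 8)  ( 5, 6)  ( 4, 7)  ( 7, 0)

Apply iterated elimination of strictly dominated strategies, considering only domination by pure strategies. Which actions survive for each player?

P2 drop Q (P beats it: A:10>4 B:8>6 C:8>7 D:8>6)
P1 drop D (A beats it: P:8>2 R:5>4 S:10>7)
P1→{A,B,C} P2→{P,R,S}

IESDS → P1:{A,B,C} P2:{P,R,S}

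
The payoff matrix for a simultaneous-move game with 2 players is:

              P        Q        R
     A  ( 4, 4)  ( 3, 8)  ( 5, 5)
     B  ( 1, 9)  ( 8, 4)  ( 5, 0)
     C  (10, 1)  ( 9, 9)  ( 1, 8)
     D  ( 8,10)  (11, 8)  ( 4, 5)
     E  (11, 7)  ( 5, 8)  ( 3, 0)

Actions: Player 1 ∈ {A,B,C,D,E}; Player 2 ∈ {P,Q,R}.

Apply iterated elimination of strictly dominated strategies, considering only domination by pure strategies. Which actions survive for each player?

P2 drop R (Q beats it: A:8>5 B:4>0 C:9>8 D:8>5 E:8>0)
P1 drop A (C beats it: P:10>4 Q:9>3)
P1 drop B (C beats it: P:10>1 Q:9>8)
P1→{C,D,E} P2→{P,Q}

IESDS → P1:{C,D,E} P2:{P,Q}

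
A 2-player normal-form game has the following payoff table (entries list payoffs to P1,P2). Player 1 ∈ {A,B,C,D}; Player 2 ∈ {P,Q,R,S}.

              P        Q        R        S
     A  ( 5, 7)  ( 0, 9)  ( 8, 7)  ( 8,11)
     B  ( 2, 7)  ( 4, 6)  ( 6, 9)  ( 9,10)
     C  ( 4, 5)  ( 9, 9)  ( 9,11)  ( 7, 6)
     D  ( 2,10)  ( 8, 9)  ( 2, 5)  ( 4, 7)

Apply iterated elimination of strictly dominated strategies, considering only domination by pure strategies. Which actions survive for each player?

Survivors P1:{A,B,C} P2:{Q,R,S}

P1 drop D (C beats it: P:4>2 Q:9>8 R:9>2 S:7>4)
P2 drop P (S beats it: A:11>7 B:10>7 C:6>5)
P1→{A,B,C} P2→{Q,R,S}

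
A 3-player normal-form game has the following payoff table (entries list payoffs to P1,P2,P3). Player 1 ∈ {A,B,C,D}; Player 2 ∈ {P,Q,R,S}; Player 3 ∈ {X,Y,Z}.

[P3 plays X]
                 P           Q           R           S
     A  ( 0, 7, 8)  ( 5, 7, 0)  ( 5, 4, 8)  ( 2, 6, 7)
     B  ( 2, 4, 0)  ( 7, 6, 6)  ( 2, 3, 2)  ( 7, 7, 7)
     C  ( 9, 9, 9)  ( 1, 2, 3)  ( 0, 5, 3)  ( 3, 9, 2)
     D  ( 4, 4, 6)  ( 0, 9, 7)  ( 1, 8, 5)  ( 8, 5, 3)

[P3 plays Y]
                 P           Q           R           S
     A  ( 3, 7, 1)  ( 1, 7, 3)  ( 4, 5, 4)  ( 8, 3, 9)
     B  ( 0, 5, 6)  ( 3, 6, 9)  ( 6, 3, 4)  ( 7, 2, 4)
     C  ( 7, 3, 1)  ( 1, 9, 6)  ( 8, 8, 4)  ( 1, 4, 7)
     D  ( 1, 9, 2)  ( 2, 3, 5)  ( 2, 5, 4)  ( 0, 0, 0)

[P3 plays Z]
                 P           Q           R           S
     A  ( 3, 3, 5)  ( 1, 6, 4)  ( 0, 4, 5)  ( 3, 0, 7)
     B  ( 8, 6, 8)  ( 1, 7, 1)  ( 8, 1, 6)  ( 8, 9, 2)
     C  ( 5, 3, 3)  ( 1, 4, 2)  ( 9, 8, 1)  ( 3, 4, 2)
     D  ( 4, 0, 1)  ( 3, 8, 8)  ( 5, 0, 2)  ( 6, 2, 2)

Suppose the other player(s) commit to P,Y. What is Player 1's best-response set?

u_1(A vs P,Y) = 3
u_1(B vs P,Y) = 0
u_1(C vs P,Y) = 7
u_1(D vs P,Y) = 1
max payoff 7 at {C}

argmax u_1 = {C}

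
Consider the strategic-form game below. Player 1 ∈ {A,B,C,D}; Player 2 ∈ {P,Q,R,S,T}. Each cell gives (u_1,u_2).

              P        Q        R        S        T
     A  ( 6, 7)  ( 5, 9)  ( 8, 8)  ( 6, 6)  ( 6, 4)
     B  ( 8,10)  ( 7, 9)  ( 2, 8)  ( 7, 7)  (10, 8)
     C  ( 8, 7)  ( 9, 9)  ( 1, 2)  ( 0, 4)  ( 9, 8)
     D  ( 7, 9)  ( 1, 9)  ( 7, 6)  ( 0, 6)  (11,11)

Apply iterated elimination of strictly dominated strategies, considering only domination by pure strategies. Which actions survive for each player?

P2 drop R (Q beats it: A:9>8 B:9>8 C:9>2 D:9>6)
P1 drop A (B beats it: P:8>6 Q:7>5 S:7>6 T:10>6)
P2 drop S (P beats it: B:10>7 C:7>4 D:9>6)
P1→{B,C,D} P2→{P,Q,T}

Survivors P1:{B,C,D} P2:{P,Q,T}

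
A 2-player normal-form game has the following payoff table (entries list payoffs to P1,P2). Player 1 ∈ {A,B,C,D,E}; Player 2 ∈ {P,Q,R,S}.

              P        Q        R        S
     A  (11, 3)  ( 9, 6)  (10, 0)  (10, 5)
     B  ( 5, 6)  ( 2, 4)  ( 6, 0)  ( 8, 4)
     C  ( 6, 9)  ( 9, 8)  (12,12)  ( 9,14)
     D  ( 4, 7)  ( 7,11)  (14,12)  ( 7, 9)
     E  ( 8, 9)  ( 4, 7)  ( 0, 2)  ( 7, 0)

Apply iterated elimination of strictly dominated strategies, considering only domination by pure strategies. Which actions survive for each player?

Remaining: P1:{A,C,D} P2:{Q,R,S}

P1 drop B (A beats it: P:11>5 Q:9>2 R:10>6 S:10>8)
P1 drop E (A beats it: P:11>8 Q:9>4 R:10>0 S:10>7)
P2 drop P (S beats it: A:5>3 C:14>9 D:9>7)
P1→{A,C,D} P2→{Q,R,S}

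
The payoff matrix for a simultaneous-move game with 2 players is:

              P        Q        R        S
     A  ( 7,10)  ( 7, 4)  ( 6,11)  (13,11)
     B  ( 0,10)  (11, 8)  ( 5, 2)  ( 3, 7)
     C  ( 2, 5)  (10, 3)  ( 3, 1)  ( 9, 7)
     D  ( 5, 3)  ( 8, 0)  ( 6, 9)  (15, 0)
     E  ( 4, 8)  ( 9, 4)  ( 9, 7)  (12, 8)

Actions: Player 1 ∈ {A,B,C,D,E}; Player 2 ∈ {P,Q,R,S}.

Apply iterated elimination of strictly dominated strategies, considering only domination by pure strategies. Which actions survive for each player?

P2 drop Q (P beats it: A:10>4 B:10>8 C:5>3 D:3>0 E:8>4)
P1 drop B (A beats it: P:7>0 R:6>5 S:13>3)
P1 drop C (A beats it: P:7>2 R:6>3 S:13>9)
P1→{A,D,E} P2→{P,R,S}

IESDS → P1:{A,D,E} P2:{P,R,S}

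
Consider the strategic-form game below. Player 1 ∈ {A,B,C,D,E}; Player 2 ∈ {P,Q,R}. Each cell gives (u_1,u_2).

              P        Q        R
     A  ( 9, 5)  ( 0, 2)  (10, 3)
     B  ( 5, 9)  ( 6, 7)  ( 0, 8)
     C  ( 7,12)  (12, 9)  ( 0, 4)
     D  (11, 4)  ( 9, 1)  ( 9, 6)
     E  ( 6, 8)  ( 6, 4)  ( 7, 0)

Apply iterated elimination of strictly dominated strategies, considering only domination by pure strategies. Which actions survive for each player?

IESDS → P1:{A,D} P2:{P,R}

P1 drop B (D beats it: P:11>5 Q:9>6 R:9>0)
P1 drop E (D beats it: P:11>6 Q:9>6 R:9>7)
P2 drop Q (P beats it: A:5>2 C:12>9 D:4>1)
P1 drop C (A beats it: P:9>7 R:10>0)
P1→{A,D} P2→{P,R}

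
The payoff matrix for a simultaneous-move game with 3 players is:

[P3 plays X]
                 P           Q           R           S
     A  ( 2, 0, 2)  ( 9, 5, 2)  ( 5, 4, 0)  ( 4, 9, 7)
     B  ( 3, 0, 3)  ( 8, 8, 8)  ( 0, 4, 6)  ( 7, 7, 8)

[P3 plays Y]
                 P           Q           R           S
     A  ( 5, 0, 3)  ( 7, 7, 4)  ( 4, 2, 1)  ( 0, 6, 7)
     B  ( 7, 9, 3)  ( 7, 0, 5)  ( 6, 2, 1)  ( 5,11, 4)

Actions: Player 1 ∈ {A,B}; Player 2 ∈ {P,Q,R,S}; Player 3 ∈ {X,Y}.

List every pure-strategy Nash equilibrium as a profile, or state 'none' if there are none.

(A,P,X): not NE [P1→B gives 3>2; P2→S gives 9>0; P3→Y gives 3>2]
(A,P,Y): not NE [P1→B gives 7>5; P2→Q gives 7>0]
(A,Q,X): not NE [P2→S gives 9>5; P3→Y gives 4>2]
(A,Q,Y): NE
(A,R,X): not NE [P2→S gives 9>4; P3→Y gives 1>0]
(A,R,Y): not NE [P1→B gives 6>4; P2→Q gives 7>2]
(A,S,X): not NE [P1→B gives 7>4]
(A,S,Y): not NE [P1→B gives 5>0; P2→Q gives 7>6]
(B,P,X): not NE [P2→Q gives 8>0]
(B,P,Y): not NE [P2→S gives 11>9]
(B,Q,X): not NE [P1→A gives 9>8]
(B,Q,Y): not NE [P2→S gives 11>0; P3→X gives 8>5]
(B,R,X): not NE [P1→A gives 5>0; P2→Q gives 8>4]
(B,R,Y): not NE [P2→S gives 11>2; P3→X gives 6>1]
(B,S,X): not NE [P2→Q gives 8>7]
(B,S,Y): not NE [P3→X gives 8>4]

NE set: (A,Q,Y)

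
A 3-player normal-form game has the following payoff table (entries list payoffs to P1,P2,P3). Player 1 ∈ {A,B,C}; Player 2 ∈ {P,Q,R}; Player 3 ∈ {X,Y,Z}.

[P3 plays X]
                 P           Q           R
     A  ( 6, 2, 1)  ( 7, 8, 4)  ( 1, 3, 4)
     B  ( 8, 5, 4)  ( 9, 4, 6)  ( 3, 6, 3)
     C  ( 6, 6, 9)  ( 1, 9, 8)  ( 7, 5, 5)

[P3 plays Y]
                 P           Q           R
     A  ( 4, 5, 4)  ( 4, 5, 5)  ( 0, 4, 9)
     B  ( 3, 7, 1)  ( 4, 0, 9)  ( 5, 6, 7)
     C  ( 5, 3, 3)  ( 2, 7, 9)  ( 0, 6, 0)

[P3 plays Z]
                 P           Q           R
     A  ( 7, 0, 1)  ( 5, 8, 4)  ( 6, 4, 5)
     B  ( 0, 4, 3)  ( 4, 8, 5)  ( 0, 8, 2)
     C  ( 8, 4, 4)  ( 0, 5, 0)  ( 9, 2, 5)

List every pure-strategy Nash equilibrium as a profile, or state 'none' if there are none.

(A,P,X): not NE [P1→B gives 8>6; P2→Q gives 8>2; P3→Y gives 4>1]
(A,P,Y): not NE [P1→C gives 5>4]
(A,P,Z): not NE [P1→C gives 8>7; P2→Q gives 8>0; P3→Y gives 4>1]
(A,Q,X): not NE [P1→B gives 9>7; P3→Y gives 5>4]
(A,Q,Y): NE
(A,Q,Z): not NE [P3→Y gives 5>4]
(A,R,X): not NE [P1→C gives 7>1; P2→Q gives 8>3; P3→Y gives 9>4]
(A,R,Y): not NE [P1→B gives 5>0; P2→Q gives 5>4]
(A,R,Z): not NE [P1→C gives 9>6; P2→Q gives 8>4; P3→Y gives 9>5]
(B,P,X): not NE [P2→R gives 6>5]
(B,P,Y): not NE [P1→C gives 5>3; P3→X gives 4>1]
(B,P,Z): not NE [P1→C gives 8>0; P2→R gives 8>4; P3→X gives 4>3]
(B,Q,X): not NE [P2→R gives 6>4; P3→Y gives 9>6]
(B,Q,Y): not NE [P2→P gives 7>0]
(B,Q,Z): not NE [P1→A gives 5>4; P3→Y gives 9>5]
(B,R,X): not NE [P1→C gives 7>3; P3→Y gives 7>3]
(B,R,Y): not NE [P2→P gives 7>6]
(B,R,Z): not NE [P1→C gives 9>0; P3→Y gives 7>2]
(C,P,X): not NE [P1→B gives 8>6; P2→Q gives 9>6]
(C,P,Y): not NE [P2→Q gives 7>3; P3→X gives 9>3]
(C,P,Z): not NE [P2→Q gives 5>4; P3→X gives 9>4]
(C,Q,X): not NE [P1→B gives 9>1; P3→Y gives 9>8]
(C,Q,Y): not NE [P1→B gives 4>2]
(C,Q,Z): not NE [P1→A gives 5>0; P3→Y gives 9>0]
(C,R,X): not NE [P2→Q gives 9>5]
(C,R,Y): not NE [P1→B gives 5>0; P2→Q gives 7>6; P3→Z gives 5>0]
(C,R,Z): not NE [P2→Q gives 5>2]

Nash profiles: (A,Q,Y)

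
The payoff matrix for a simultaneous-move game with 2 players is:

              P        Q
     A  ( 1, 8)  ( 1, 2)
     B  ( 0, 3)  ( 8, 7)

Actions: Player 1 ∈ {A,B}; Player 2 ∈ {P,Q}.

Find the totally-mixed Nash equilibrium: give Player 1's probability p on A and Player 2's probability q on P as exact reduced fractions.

P1 indiff ⇒ q·1+(1-q)·1 = q·0+(1-q)·8 ⇒ q(1) = (1-q)(7) ⇒ q = 7/8
P2 indiff ⇒ p·8+(1-p)·3 = p·2+(1-p)·7 ⇒ p(6) = (1-p)(4) ⇒ p = 2/5

p=2/5, q=7/8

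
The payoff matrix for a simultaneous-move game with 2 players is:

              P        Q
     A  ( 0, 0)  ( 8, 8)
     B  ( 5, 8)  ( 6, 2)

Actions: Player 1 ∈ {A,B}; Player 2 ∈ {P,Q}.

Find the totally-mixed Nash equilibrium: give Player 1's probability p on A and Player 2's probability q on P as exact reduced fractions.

p=3/7, q=2/7

P1 indiff ⇒ q·0+(1-q)·8 = q·5+(1-q)·6 ⇒ q(-5) = (1-q)(-2) ⇒ q = 2/7
P2 indiff ⇒ p·0+(1-p)·8 = p·8+(1-p)·2 ⇒ p(-8) = (1-p)(-6) ⇒ p = 3/7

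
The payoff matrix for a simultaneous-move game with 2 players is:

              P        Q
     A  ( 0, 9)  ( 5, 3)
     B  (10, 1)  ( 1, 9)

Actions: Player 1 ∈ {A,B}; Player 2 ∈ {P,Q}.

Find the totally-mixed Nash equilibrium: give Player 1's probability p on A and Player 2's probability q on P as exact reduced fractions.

P1 indiff ⇒ q·0+(1-q)·5 = q·10+(1-q)·1 ⇒ q(-10) = (1-q)(-4) ⇒ q = 2/7
P2 indiff ⇒ p·9+(1-p)·1 = p·3+(1-p)·9 ⇒ p(6) = (1-p)(8) ⇒ p = 4/7

p=4/7, q=2/7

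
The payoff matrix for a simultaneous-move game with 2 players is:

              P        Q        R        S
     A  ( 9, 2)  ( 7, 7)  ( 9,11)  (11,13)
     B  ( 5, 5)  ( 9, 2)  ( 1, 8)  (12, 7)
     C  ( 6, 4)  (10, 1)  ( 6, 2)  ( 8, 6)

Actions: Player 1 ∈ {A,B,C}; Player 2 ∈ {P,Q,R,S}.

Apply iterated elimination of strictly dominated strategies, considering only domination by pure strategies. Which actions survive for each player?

P2 drop P (S beats it: A:13>2 B:7>5 C:6>4)
P2 drop Q (R beats it: A:11>7 B:8>2 C:2>1)
P1 drop C (A beats it: R:9>6 S:11>8)
P1→{A,B} P2→{R,S}

Remaining: P1:{A,B} P2:{R,S}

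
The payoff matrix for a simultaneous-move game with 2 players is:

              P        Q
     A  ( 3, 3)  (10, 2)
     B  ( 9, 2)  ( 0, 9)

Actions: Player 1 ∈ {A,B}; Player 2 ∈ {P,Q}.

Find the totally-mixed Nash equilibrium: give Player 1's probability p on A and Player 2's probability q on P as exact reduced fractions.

P1 mixes 7/8 on A; P2 mixes 5/8 on P

P1 indiff ⇒ q·3+(1-q)·10 = q·9+(1-q)·0 ⇒ q(-6) = (1-q)(-10) ⇒ q = 5/8
P2 indiff ⇒ p·3+(1-p)·2 = p·2+(1-p)·9 ⇒ p(1) = (1-p)(7) ⇒ p = 7/8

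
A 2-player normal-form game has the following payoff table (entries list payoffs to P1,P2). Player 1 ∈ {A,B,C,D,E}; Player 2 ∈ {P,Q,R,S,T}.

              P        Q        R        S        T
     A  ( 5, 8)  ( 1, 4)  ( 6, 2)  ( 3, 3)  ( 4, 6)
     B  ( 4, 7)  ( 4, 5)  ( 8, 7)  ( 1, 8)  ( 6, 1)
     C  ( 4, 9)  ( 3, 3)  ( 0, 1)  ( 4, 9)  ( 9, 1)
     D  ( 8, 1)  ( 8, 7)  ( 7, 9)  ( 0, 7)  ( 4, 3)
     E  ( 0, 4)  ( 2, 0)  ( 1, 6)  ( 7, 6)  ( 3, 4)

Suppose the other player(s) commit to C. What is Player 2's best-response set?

BR_2 = {P,S}

u_2(P vs C) = 9
u_2(Q vs C) = 3
u_2(R vs C) = 1
u_2(S vs C) = 9
u_2(T vs C) = 1
max payoff 9 at {P,S}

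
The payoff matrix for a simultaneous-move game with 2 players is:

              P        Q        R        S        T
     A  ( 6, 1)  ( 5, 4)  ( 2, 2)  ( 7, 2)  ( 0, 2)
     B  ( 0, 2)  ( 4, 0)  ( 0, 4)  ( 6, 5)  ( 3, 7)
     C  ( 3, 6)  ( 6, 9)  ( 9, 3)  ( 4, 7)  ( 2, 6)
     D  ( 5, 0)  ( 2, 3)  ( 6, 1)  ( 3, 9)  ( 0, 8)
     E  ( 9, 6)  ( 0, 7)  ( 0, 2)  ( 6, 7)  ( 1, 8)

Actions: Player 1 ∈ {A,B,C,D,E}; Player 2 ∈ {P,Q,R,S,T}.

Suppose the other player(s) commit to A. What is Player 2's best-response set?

argmax u_2 = {Q}

u_2(P vs A) = 1
u_2(Q vs A) = 4
u_2(R vs A) = 2
u_2(S vs A) = 2
u_2(T vs A) = 2
max payoff 4 at {Q}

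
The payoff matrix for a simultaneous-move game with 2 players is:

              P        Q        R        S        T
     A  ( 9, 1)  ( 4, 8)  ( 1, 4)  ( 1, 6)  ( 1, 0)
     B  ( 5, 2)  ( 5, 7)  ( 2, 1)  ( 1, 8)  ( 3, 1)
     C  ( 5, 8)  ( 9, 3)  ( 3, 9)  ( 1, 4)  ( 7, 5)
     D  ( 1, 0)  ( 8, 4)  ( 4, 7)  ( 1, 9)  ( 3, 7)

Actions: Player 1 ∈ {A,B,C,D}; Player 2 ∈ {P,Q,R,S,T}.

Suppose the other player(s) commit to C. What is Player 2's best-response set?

u_2(P vs C) = 8
u_2(Q vs C) = 3
u_2(R vs C) = 9
u_2(S vs C) = 4
u_2(T vs C) = 5
max payoff 9 at {R}

P2 best: {R}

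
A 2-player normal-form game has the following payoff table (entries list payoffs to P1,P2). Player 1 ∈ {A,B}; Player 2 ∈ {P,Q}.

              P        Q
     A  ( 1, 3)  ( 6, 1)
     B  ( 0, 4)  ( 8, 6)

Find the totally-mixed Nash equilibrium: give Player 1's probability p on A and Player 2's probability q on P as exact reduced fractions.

(p,q) = (1/2, 2/3)

P1 indiff ⇒ q·1+(1-q)·6 = q·0+(1-q)·8 ⇒ q(1) = (1-q)(2) ⇒ q = 2/3
P2 indiff ⇒ p·3+(1-p)·4 = p·1+(1-p)·6 ⇒ p(2) = (1-p)(2) ⇒ p = 1/2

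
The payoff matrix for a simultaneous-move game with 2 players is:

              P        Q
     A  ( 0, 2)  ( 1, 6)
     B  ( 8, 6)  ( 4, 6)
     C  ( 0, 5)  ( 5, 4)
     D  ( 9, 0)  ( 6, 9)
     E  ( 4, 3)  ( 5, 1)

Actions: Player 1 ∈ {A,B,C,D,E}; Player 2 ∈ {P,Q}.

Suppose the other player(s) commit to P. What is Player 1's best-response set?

P1 best: {D}

u_1(A vs P) = 0
u_1(B vs P) = 8
u_1(C vs P) = 0
u_1(D vs P) = 9
u_1(E vs P) = 4
max payoff 9 at {D}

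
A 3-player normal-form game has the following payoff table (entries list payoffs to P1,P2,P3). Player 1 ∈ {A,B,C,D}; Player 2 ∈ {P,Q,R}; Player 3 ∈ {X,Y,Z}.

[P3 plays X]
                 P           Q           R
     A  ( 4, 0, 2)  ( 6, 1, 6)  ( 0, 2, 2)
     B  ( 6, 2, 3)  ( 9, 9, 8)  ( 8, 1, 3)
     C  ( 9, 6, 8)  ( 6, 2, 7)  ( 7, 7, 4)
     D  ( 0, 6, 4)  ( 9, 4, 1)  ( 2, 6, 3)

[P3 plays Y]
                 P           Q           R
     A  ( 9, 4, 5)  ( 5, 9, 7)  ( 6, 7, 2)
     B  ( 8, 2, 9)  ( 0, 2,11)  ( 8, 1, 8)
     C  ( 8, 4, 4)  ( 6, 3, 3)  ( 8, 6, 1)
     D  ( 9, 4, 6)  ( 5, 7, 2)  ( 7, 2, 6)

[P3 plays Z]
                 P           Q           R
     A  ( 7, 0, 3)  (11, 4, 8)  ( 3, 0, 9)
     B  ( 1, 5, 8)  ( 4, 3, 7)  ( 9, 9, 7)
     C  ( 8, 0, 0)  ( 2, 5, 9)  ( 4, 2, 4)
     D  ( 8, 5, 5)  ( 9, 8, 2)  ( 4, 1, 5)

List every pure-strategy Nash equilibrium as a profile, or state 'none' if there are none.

(A,P,X): not NE [P1→C gives 9>4; P2→R gives 2>0; P3→Y gives 5>2]
(A,P,Y): not NE [P2→Q gives 9>4]
(A,P,Z): not NE [P1→D gives 8>7; P2→Q gives 4>0; P3→Y gives 5>3]
(A,Q,X): not NE [P1→D gives 9>6; P2→R gives 2>1; P3→Z gives 8>6]
(A,Q,Y): not NE [P1→C gives 6>5; P3→Z gives 8>7]
(A,Q,Z): NE
(A,R,X): not NE [P1→B gives 8>0; P3→Z gives 9>2]
(A,R,Y): not NE [P1→C gives 8>6; P2→Q gives 9>7; P3→Z gives 9>2]
(A,R,Z): not NE [P1→B gives 9>3; P2→Q gives 4>0]
(B,P,X): not NE [P1→C gives 9>6; P2→Q gives 9>2; P3→Y gives 9>3]
(B,P,Y): not NE [P1→D gives 9>8]
(B,P,Z): not NE [P1→D gives 8>1; P2→R gives 9>5; P3→Y gives 9>8]
(B,Q,X): not NE [P3→Y gives 11>8]
(B,Q,Y): not NE [P1→C gives 6>0]
(B,Q,Z): not NE [P1→A gives 11>4; P2→R gives 9>3; P3→Y gives 11>7]
(B,R,X): not NE [P2→Q gives 9>1; P3→Y gives 8>3]
(B,R,Y): not NE [P2→Q gives 2>1]
(B,R,Z): not NE [P3→Y gives 8>7]
(C,P,X): not NE [P2→R gives 7>6]
(C,P,Y): not NE [P1→D gives 9>8; P2→R gives 6>4; P3→X gives 8>4]
(C,P,Z): not NE [P2→Q gives 5>0; P3→X gives 8>0]
(C,Q,X): not NE [P1→D gives 9>6; P2→R gives 7>2; P3→Z gives 9>7]
(C,Q,Y): not NE [P2→R gives 6>3; P3→Z gives 9>3]
(C,Q,Z): not NE [P1→A gives 11>2]
(C,R,X): not NE [P1→B gives 8>7]
(C,R,Y): not NE [P3→Z gives 4>1]
(C,R,Z): not NE [P1→B gives 9>4; P2→Q gives 5>2]
(D,P,X): not NE [P1→C gives 9>0; P3→Y gives 6>4]
(D,P,Y): not NE [P2→Q gives 7>4]
(D,P,Z): not NE [P2→Q gives 8>5; P3→Y gives 6>5]
(D,Q,X): not NE [P2→R gives 6>4; P3→Z gives 2>1]
(D,Q,Y): not NE [P1→C gives 6>5]
(D,Q,Z): not NE [P1→A gives 11>9]
(D,R,X): not NE [P1→B gives 8>2; P3→Y gives 6>3]
(D,R,Y): not NE [P1→C gives 8>7; P2→Q gives 7>2]
(D,R,Z): not NE [P1→B gives 9>4; P2→Q gives 8>1; P3→Y gives 6>5]

Nash profiles: (A,Q,Z)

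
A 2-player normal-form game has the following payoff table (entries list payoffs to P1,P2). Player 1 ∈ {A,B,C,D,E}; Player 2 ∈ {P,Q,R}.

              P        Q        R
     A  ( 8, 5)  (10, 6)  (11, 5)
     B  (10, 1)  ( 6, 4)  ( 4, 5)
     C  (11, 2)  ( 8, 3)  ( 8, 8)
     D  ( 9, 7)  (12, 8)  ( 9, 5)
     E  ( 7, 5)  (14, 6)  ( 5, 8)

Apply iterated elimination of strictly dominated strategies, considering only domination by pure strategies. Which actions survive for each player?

Remaining: P1:{A,D,E} P2:{Q,R}

P1 drop B (C beats it: P:11>10 Q:8>6 R:8>4)
P2 drop P (Q beats it: A:6>5 C:3>2 D:8>7 E:6>5)
P1 drop C (A beats it: Q:10>8 R:11>8)
P1→{A,D,E} P2→{Q,R}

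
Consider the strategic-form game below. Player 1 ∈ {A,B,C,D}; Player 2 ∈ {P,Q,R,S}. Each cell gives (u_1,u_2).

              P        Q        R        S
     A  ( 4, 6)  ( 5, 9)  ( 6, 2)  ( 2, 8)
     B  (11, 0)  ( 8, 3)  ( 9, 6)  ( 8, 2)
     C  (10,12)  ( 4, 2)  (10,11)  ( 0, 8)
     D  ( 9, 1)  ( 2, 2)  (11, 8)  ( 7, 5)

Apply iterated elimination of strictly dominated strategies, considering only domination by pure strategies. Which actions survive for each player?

P1 drop A (B beats it: P:11>4 Q:8>5 R:9>6 S:8>2)
P2 drop Q (R beats it: B:6>3 C:11>2 D:8>2)
P2 drop S (R beats it: B:6>2 C:11>8 D:8>5)
P1→{B,C,D} P2→{P,R}

Remaining: P1:{B,C,D} P2:{P,R}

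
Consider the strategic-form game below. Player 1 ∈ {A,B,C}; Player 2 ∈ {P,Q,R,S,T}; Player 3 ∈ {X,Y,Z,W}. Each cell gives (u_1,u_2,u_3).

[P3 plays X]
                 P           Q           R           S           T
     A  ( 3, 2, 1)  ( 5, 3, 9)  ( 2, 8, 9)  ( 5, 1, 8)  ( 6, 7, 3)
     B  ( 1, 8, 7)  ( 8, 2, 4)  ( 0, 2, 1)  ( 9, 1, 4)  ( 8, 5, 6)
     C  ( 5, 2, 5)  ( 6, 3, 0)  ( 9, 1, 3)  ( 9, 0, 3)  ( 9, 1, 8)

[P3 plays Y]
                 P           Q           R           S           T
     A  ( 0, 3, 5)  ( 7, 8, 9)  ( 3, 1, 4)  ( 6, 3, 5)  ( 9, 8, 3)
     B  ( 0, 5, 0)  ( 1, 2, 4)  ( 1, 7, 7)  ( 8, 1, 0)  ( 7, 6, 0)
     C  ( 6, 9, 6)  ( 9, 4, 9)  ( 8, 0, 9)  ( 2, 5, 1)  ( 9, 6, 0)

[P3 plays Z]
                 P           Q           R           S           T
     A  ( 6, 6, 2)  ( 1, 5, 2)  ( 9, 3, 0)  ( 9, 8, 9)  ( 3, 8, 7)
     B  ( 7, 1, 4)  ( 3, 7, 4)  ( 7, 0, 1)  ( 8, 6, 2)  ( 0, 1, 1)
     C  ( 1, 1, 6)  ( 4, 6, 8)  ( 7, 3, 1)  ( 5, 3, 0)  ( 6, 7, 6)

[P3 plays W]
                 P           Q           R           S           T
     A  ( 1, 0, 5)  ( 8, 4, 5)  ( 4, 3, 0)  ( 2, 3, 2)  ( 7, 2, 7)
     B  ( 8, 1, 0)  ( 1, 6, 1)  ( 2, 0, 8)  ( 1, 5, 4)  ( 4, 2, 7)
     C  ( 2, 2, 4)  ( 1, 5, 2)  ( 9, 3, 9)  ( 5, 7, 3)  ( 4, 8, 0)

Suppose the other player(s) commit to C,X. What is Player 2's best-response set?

P2 best: {Q}

u_2(P vs C,X) = 2
u_2(Q vs C,X) = 3
u_2(R vs C,X) = 1
u_2(S vs C,X) = 0
u_2(T vs C,X) = 1
max payoff 3 at {Q}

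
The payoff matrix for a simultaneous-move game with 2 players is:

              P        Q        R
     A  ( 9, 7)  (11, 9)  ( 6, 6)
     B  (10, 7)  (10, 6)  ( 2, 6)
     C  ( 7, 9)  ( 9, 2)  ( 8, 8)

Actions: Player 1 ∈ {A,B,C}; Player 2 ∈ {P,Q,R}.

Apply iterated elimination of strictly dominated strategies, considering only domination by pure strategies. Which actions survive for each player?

IESDS → P1:{A,B} P2:{P,Q}

P2 drop R (P beats it: A:7>6 B:7>6 C:9>8)
P1 drop C (A beats it: P:9>7 Q:11>9)
P1→{A,B} P2→{P,Q}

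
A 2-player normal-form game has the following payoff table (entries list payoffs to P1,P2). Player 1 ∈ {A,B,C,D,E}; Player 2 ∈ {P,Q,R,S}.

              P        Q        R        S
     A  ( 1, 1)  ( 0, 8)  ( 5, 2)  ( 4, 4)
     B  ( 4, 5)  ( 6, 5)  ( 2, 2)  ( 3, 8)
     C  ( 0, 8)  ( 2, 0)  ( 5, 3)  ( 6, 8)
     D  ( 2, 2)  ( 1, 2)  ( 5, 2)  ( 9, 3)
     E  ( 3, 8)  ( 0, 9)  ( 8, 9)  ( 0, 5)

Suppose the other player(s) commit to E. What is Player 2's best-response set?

P2 best: {Q,R}

u_2(P vs E) = 8
u_2(Q vs E) = 9
u_2(R vs E) = 9
u_2(S vs E) = 5
max payoff 9 at {Q,R}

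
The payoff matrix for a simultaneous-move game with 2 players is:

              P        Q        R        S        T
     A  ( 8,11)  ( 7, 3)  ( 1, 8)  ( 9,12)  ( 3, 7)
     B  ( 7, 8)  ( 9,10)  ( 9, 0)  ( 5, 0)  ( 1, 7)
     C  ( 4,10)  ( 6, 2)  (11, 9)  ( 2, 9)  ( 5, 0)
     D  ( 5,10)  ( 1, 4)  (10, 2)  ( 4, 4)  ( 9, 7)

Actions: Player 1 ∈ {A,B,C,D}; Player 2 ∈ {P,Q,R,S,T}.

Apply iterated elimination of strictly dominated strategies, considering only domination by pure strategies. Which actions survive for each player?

P2 drop R (P beats it: A:11>8 B:8>0 C:10>9 D:10>2)
P2 drop T (P beats it: A:11>7 B:8>7 C:10>0 D:10>7)
P1 drop C (A beats it: P:8>4 Q:7>6 S:9>2)
P1 drop D (A beats it: P:8>5 Q:7>1 S:9>4)
P1→{A,B} P2→{P,Q,S}

IESDS → P1:{A,B} P2:{P,Q,S}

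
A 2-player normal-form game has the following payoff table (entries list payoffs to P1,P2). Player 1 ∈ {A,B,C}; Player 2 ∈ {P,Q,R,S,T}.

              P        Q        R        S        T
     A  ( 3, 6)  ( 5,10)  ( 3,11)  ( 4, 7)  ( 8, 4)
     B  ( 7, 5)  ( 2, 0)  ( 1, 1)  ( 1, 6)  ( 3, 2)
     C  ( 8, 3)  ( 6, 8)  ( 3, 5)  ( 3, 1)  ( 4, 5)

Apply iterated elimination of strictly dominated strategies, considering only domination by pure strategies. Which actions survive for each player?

Survivors P1:{A,C} P2:{Q,R}

P1 drop B (C beats it: P:8>7 Q:6>2 R:3>1 S:3>1 T:4>3)
P2 drop P (Q beats it: A:10>6 C:8>3)
P2 drop S (Q beats it: A:10>7 C:8>1)
P2 drop T (Q beats it: A:10>4 C:8>5)
P1→{A,C} P2→{Q,R}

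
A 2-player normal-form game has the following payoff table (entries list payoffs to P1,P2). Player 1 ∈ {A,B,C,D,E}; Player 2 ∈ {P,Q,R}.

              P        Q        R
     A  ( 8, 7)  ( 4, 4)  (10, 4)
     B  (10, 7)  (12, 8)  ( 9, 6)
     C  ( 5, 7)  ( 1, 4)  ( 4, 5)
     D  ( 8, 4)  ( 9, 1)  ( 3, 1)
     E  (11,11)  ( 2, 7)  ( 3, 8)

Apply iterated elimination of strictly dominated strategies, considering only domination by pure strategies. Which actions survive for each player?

Survivors P1:{B,E} P2:{P,Q}

P1 drop C (A beats it: P:8>5 Q:4>1 R:10>4)
P1 drop D (B beats it: P:10>8 Q:12>9 R:9>3)
P2 drop R (P beats it: A:7>4 B:7>6 E:11>8)
P1 drop A (B beats it: P:10>8 Q:12>4)
P1→{B,E} P2→{P,Q}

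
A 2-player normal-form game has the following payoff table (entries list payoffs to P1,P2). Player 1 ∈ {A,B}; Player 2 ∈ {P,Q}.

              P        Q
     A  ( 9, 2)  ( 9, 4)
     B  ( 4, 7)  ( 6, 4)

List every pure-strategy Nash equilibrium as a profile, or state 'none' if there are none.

(A,P): not NE [P2→Q gives 4>2]
(A,Q): NE
(B,P): not NE [P1→A gives 9>4]
(B,Q): not NE [P1→A gives 9>6; P2→P gives 7>4]

NE set: (A,Q)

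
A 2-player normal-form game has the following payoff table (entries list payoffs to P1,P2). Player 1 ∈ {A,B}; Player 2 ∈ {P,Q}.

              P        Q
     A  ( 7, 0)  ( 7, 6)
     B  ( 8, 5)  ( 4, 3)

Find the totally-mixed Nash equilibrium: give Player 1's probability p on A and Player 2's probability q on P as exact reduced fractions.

p=1/4, q=3/4

P1 indiff ⇒ q·7+(1-q)·7 = q·8+(1-q)·4 ⇒ q(-1) = (1-q)(-3) ⇒ q = 3/4
P2 indiff ⇒ p·0+(1-p)·5 = p·6+(1-p)·3 ⇒ p(-6) = (1-p)(-2) ⇒ p = 1/4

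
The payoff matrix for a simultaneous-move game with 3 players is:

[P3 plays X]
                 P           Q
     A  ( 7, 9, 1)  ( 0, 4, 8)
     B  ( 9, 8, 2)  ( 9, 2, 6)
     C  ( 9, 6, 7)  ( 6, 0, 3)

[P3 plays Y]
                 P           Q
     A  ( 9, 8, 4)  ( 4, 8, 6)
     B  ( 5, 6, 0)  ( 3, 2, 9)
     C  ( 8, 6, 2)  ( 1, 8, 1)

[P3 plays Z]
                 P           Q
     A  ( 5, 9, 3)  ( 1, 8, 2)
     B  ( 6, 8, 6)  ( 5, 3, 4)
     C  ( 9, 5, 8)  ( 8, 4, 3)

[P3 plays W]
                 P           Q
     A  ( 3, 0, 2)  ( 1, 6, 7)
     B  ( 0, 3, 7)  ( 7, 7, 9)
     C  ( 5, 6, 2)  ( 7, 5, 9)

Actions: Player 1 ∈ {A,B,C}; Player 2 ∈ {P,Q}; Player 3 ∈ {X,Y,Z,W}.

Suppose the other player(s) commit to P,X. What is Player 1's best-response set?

P1 best: {B,C}

u_1(A vs P,X) = 7
u_1(B vs P,X) = 9
u_1(C vs P,X) = 9
max payoff 9 at {B,C}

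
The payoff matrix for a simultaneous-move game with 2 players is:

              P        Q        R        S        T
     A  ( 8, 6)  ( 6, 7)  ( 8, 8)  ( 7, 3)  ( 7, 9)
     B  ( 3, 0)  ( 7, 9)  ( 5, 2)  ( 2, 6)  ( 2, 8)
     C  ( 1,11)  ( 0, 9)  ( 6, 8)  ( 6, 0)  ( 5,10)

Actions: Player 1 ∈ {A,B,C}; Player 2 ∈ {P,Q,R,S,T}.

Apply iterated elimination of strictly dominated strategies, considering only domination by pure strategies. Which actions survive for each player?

P1 drop C (A beats it: P:8>1 Q:6>0 R:8>6 S:7>6 T:7>5)
P2 drop P (Q beats it: A:7>6 B:9>0)
P2 drop R (T beats it: A:9>8 B:8>2)
P2 drop S (Q beats it: A:7>3 B:9>6)
P1→{A,B} P2→{Q,T}

Survivors P1:{A,B} P2:{Q,T}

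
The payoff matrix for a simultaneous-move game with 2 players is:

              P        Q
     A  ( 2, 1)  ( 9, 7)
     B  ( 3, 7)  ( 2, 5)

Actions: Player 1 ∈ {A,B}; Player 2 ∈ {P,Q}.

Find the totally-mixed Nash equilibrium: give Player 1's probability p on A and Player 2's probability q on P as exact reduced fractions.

p=1/4, q=7/8

P1 indiff ⇒ q·2+(1-q)·9 = q·3+(1-q)·2 ⇒ q(-1) = (1-q)(-7) ⇒ q = 7/8
P2 indiff ⇒ p·1+(1-p)·7 = p·7+(1-p)·5 ⇒ p(-6) = (1-p)(-2) ⇒ p = 1/4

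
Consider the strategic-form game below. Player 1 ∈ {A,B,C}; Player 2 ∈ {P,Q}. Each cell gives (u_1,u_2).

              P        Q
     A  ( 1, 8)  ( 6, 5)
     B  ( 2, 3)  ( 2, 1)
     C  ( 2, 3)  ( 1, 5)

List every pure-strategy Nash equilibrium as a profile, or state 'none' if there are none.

(A,P): not NE [P1→C gives 2>1]
(A,Q): not NE [P2→P gives 8>5]
(B,P): NE
(B,Q): not NE [P1→A gives 6>2; P2→P gives 3>1]
(C,P): not NE [P2→Q gives 5>3]
(C,Q): not NE [P1→A gives 6>1]

NE set: (B,P)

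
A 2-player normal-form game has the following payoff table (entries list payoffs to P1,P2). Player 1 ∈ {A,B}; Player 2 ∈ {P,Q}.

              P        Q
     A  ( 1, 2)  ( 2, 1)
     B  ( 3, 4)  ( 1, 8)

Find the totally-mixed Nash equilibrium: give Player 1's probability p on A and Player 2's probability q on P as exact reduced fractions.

P1 indiff ⇒ q·1+(1-q)·2 = q·3+(1-q)·1 ⇒ q(-2) = (1-q)(-1) ⇒ q = 1/3
P2 indiff ⇒ p·2+(1-p)·4 = p·1+(1-p)·8 ⇒ p(1) = (1-p)(4) ⇒ p = 4/5

(p,q) = (4/5, 1/3)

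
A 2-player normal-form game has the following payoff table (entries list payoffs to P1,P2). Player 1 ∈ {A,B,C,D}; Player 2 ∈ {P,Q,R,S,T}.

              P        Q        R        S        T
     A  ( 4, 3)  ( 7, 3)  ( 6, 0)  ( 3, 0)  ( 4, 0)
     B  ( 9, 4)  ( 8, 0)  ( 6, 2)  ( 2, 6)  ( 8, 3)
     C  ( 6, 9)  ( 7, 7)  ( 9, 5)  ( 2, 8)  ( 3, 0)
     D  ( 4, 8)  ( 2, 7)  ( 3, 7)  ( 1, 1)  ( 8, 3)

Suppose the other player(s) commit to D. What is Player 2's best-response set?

P2 best: {P}

u_2(P vs D) = 8
u_2(Q vs D) = 7
u_2(R vs D) = 7
u_2(S vs D) = 1
u_2(T vs D) = 3
max payoff 8 at {P}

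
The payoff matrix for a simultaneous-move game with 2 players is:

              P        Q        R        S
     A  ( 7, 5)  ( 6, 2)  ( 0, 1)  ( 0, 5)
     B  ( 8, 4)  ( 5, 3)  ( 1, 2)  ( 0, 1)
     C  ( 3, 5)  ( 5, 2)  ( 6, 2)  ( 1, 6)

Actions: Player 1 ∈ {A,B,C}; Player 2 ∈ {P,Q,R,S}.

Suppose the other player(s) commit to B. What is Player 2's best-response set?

P2 best: {P}

u_2(P vs B) = 4
u_2(Q vs B) = 3
u_2(R vs B) = 2
u_2(S vs B) = 1
max payoff 4 at {P}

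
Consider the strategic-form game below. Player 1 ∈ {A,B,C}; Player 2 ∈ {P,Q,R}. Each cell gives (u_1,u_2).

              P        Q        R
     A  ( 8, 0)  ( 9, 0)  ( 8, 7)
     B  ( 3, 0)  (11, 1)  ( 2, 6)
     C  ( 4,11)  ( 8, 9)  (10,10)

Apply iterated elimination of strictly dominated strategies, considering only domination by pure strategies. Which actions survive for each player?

P2 drop Q (R beats it: A:7>0 B:6>1 C:10>9)
P1 drop B (A beats it: P:8>3 R:8>2)
P1→{A,C} P2→{P,R}

IESDS → P1:{A,C} P2:{P,R}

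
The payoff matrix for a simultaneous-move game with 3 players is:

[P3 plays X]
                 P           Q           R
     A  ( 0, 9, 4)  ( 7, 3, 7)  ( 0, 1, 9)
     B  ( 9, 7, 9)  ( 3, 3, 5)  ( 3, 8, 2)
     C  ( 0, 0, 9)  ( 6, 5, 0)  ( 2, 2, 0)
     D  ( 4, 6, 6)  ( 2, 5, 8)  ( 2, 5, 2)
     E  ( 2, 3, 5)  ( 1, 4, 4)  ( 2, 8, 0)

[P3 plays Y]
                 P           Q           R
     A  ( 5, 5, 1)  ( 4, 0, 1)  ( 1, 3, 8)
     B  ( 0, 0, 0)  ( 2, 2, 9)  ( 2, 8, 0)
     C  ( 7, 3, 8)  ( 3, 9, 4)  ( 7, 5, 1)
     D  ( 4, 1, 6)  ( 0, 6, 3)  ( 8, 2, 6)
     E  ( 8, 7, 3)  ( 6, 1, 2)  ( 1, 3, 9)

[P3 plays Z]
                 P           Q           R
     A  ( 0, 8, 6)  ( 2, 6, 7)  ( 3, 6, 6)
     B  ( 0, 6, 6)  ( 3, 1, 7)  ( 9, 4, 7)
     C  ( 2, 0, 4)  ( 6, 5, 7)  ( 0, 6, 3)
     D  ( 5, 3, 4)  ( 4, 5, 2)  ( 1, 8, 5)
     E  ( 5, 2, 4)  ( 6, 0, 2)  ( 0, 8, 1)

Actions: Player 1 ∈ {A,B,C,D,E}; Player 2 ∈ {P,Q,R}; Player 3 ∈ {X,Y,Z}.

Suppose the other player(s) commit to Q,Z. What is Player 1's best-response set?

u_1(A vs Q,Z) = 2
u_1(B vs Q,Z) = 3
u_1(C vs Q,Z) = 6
u_1(D vs Q,Z) = 4
u_1(E vs Q,Z) = 6
max payoff 6 at {C,E}

argmax u_1 = {C,E}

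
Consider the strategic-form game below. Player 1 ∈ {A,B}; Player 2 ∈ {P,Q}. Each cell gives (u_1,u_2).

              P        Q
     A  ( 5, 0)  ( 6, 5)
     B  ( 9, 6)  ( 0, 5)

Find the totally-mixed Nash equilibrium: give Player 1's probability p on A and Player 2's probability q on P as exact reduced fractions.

P1 indiff ⇒ q·5+(1-q)·6 = q·9+(1-q)·0 ⇒ q(-4) = (1-q)(-6) ⇒ q = 3/5
P2 indiff ⇒ p·0+(1-p)·6 = p·5+(1-p)·5 ⇒ p(-5) = (1-p)(-1) ⇒ p = 1/6

p=1/6, q=3/5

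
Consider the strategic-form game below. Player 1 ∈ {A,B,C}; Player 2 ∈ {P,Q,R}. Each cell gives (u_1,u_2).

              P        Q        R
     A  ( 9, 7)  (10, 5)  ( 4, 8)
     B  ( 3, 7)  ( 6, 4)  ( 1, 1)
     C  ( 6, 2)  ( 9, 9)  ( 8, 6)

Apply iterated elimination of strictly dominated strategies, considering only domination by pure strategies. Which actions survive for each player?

P1 drop B (A beats it: P:9>3 Q:10>6 R:4>1)
P2 drop P (R beats it: A:8>7 C:6>2)
P1→{A,C} P2→{Q,R}

Survivors P1:{A,C} P2:{Q,R}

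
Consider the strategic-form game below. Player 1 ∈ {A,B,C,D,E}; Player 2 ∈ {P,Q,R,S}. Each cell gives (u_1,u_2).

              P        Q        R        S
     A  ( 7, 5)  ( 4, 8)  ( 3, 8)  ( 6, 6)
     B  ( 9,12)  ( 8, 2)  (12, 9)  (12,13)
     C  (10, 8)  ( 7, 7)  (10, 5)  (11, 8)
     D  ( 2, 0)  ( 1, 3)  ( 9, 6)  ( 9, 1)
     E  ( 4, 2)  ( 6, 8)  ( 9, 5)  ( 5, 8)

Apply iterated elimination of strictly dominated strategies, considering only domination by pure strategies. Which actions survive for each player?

P1 drop A (B beats it: P:9>7 Q:8>4 R:12>3 S:12>6)
P1 drop D (B beats it: P:9>2 Q:8>1 R:12>9 S:12>9)
P1 drop E (B beats it: P:9>4 Q:8>6 R:12>9 S:12>5)
P2 drop Q (P beats it: B:12>2 C:8>7)
P2 drop R (P beats it: B:12>9 C:8>5)
P1→{B,C} P2→{P,S}

Remaining: P1:{B,C} P2:{P,S}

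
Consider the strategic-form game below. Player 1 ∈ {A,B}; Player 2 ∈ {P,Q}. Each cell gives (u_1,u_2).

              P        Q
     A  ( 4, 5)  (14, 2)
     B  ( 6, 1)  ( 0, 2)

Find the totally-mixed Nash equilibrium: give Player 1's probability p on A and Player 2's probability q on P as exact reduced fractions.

P1 mixes 1/4 on A; P2 mixes 7/8 on P

P1 indiff ⇒ q·4+(1-q)·14 = q·6+(1-q)·0 ⇒ q(-2) = (1-q)(-14) ⇒ q = 7/8
P2 indiff ⇒ p·5+(1-p)·1 = p·2+(1-p)·2 ⇒ p(3) = (1-p)(1) ⇒ p = 1/4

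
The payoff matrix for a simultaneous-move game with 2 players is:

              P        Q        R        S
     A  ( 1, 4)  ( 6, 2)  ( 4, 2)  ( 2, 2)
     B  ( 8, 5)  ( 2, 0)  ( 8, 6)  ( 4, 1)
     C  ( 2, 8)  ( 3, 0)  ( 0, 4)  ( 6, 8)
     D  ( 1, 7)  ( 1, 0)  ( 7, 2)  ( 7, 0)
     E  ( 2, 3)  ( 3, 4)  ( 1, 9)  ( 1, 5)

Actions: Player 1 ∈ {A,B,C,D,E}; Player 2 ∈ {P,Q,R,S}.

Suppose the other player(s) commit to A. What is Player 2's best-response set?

u_2(P vs A) = 4
u_2(Q vs A) = 2
u_2(R vs A) = 2
u_2(S vs A) = 2
max payoff 4 at {P}

P2 best: {P}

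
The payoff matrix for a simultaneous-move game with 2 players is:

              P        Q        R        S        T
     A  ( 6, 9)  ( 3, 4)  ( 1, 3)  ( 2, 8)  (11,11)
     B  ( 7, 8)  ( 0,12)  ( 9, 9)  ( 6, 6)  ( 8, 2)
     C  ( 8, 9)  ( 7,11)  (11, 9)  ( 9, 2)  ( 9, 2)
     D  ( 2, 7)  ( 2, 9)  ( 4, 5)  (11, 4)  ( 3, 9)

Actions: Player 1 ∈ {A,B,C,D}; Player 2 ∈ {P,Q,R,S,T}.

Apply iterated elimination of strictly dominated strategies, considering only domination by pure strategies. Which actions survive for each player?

P1 drop B (C beats it: P:8>7 Q:7>0 R:11>9 S:9>6 T:9>8)
P2 drop R (Q beats it: A:4>3 C:11>9 D:9>5)
P2 drop S (P beats it: A:9>8 C:9>2 D:7>4)
P1 drop D (A beats it: P:6>2 Q:3>2 T:11>3)
P1→{A,C} P2→{P,Q,T}

IESDS → P1:{A,C} P2:{P,Q,T}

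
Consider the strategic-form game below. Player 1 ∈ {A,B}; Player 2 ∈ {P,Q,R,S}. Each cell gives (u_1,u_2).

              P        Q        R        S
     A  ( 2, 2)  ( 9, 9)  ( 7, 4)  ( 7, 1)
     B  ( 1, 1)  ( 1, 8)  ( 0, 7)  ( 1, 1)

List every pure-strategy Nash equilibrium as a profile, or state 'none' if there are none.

NE set: (A,Q)

(A,P): not NE [P2→Q gives 9>2]
(A,Q): NE
(A,R): not NE [P2→Q gives 9>4]
(A,S): not NE [P2→Q gives 9>1]
(B,P): not NE [P1→A gives 2>1; P2→Q gives 8>1]
(B,Q): not NE [P1→A gives 9>1]
(B,R): not NE [P1→A gives 7>0; P2→Q gives 8>7]
(B,S): not NE [P1→A gives 7>1; P2→Q gives 8>1]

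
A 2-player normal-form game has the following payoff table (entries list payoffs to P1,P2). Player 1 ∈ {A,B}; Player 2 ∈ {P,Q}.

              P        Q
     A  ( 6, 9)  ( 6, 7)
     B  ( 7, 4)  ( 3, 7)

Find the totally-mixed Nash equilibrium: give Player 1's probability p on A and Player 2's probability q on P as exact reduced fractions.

P1 indiff ⇒ q·6+(1-q)·6 = q·7+(1-q)·3 ⇒ q(-1) = (1-q)(-3) ⇒ q = 3/4
P2 indiff ⇒ p·9+(1-p)·4 = p·7+(1-p)·7 ⇒ p(2) = (1-p)(3) ⇒ p = 3/5

(p,q) = (3/5, 3/4)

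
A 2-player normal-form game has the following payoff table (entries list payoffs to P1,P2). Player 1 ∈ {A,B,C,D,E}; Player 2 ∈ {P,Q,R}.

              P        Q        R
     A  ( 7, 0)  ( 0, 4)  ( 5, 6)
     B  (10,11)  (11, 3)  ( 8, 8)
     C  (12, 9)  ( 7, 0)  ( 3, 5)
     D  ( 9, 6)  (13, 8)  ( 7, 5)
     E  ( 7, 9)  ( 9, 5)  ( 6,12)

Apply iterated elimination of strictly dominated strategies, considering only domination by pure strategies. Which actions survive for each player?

P1 drop A (B beats it: P:10>7 Q:11>0 R:8>5)
P1 drop E (B beats it: P:10>7 Q:11>9 R:8>6)
P2 drop R (P beats it: B:11>8 C:9>5 D:6>5)
P1→{B,C,D} P2→{P,Q}

Remaining: P1:{B,C,D} P2:{P,Q}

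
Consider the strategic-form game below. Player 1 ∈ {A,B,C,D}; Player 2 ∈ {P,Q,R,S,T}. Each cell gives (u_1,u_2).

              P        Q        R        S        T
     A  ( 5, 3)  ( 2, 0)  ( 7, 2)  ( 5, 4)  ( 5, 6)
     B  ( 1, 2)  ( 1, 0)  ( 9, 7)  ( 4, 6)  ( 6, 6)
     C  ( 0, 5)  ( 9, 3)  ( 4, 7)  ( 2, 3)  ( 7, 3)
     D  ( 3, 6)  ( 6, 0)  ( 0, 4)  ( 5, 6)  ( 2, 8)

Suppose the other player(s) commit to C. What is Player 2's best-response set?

argmax u_2 = {R}

u_2(P vs C) = 5
u_2(Q vs C) = 3
u_2(R vs C) = 7
u_2(S vs C) = 3
u_2(T vs C) = 3
max payoff 7 at {R}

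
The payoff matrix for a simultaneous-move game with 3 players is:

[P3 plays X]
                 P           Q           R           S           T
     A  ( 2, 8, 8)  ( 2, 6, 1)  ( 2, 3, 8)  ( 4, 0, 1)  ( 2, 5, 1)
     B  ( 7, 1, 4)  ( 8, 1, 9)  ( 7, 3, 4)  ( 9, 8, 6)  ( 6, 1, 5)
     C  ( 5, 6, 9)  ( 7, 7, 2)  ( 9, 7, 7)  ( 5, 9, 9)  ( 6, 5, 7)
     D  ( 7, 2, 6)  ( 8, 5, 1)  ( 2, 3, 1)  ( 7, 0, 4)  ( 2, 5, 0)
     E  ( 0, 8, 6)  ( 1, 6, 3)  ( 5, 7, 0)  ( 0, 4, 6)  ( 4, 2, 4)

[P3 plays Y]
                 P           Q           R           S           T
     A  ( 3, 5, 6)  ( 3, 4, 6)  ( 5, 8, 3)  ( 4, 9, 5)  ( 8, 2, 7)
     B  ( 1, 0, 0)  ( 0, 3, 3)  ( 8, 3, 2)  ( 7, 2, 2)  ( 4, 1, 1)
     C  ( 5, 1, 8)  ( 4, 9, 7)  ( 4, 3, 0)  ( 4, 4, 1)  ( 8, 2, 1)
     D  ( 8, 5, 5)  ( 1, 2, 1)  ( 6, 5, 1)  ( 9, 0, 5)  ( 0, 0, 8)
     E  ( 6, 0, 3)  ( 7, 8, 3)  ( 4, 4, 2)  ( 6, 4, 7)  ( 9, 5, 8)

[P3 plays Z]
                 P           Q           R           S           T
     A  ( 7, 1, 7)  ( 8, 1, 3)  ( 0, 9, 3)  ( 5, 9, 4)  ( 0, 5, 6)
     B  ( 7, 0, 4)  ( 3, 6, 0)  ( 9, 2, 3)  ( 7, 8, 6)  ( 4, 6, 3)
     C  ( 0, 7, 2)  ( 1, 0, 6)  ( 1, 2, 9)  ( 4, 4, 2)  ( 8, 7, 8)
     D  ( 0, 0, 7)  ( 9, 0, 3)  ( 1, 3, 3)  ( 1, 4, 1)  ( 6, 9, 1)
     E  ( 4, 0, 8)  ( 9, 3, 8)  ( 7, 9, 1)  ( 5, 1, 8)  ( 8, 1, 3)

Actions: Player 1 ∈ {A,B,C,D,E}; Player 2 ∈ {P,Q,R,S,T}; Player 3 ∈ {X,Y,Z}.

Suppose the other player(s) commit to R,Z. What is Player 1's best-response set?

u_1(A vs R,Z) = 0
u_1(B vs R,Z) = 9
u_1(C vs R,Z) = 1
u_1(D vs R,Z) = 1
u_1(E vs R,Z) = 7
max payoff 9 at {B}

P1 best: {B}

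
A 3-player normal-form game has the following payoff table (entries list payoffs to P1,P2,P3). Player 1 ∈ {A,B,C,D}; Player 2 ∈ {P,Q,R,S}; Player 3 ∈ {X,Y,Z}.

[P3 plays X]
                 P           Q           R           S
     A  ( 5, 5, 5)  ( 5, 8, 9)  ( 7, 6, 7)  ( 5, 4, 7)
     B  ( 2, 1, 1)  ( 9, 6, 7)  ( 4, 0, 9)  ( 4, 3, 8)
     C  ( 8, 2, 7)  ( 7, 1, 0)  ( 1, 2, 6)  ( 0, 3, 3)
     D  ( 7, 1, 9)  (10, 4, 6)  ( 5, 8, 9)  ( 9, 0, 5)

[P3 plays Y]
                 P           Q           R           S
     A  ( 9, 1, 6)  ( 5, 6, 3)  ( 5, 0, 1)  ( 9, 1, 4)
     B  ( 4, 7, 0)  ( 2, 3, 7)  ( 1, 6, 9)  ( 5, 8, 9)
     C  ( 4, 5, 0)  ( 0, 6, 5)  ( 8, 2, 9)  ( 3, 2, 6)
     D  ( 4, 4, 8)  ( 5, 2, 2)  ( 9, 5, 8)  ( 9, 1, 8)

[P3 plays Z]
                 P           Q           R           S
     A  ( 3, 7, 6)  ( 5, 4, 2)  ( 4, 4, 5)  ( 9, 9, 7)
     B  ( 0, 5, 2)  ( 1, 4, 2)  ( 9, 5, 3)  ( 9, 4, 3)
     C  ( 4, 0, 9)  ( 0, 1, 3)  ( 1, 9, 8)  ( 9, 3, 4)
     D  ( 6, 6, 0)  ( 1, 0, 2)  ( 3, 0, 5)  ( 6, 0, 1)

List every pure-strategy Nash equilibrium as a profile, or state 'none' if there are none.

Nash profiles: (A,S,Z)

(A,P,X): not NE [P1→C gives 8>5; P2→Q gives 8>5; P3→Z gives 6>5]
(A,P,Y): not NE [P2→Q gives 6>1]
(A,P,Z): not NE [P1→D gives 6>3; P2→S gives 9>7]
(A,Q,X): not NE [P1→D gives 10>5]
(A,Q,Y): not NE [P3→X gives 9>3]
(A,Q,Z): not NE [P2→S gives 9>4; P3→X gives 9>2]
(A,R,X): not NE [P2→Q gives 8>6]
(A,R,Y): not NE [P1→D gives 9>5; P2→Q gives 6>0; P3→X gives 7>1]
(A,R,Z): not NE [P1→B gives 9>4; P2→S gives 9>4; P3→X gives 7>5]
(A,S,X): not NE [P1→D gives 9>5; P2→Q gives 8>4]
(A,S,Y): not NE [P2→Q gives 6>1; P3→Z gives 7>4]
(A,S,Z): NE
(B,P,X): not NE [P1→C gives 8>2; P2→Q gives 6>1; P3→Z gives 2>1]
(B,P,Y): not NE [P1→A gives 9>4; P2→S gives 8>7; P3→Z gives 2>0]
(B,P,Z): not NE [P1→D gives 6>0]
(B,Q,X): not NE [P1→D gives 10>9]
(B,Q,Y): not NE [P1→D gives 5>2; P2→S gives 8>3]
(B,Q,Z): not NE [P1→A gives 5>1; P2→R gives 5>4; P3→Y gives 7>2]
(B,R,X): not NE [P1→A gives 7>4; P2→Q gives 6>0]
(B,R,Y): not NE [P1→D gives 9>1; P2→S gives 8>6]
(B,R,Z): not NE [P3→Y gives 9>3]
(B,S,X): not NE [P1→D gives 9>4; P2→Q gives 6>3; P3→Y gives 9>8]
(B,S,Y): not NE [P1→D gives 9>5]
(B,S,Z): not NE [P2→R gives 5>4; P3→Y gives 9>3]
(C,P,X): not NE [P2→S gives 3>2; P3→Z gives 9>7]
(C,P,Y): not NE [P1→A gives 9>4; P2→Q gives 6>5; P3→Z gives 9>0]
(C,P,Z): not NE [P1→D gives 6>4; P2→R gives 9>0]
(C,Q,X): not NE [P1→D gives 10>7; P2→S gives 3>1; P3→Y gives 5>0]
(C,Q,Y): not NE [P1→D gives 5>0]
(C,Q,Z): not NE [P1→A gives 5>0; P2→R gives 9>1; P3→Y gives 5>3]
(C,R,X): not NE [P1→A gives 7>1; P2→S gives 3>2; P3→Y gives 9>6]
(C,R,Y): not NE [P1→D gives 9>8; P2→Q gives 6>2]
(C,R,Z): not NE [P1→B gives 9>1; P3→Y gives 9>8]
(C,S,X): not NE [P1→D gives 9>0; P3→Y gives 6>3]
(C,S,Y): not NE [P1→D gives 9>3; P2→Q gives 6>2]
(C,S,Z): not NE [P2→R gives 9>3; P3→Y gives 6>4]
(D,P,X): not NE [P1→C gives 8>7; P2→R gives 8>1]
(D,P,Y): not NE [P1→A gives 9>4; P2→R gives 5>4; P3→X gives 9>8]
(D,P,Z): not NE [P3→X gives 9>0]
(D,Q,X): not NE [P2→R gives 8>4]
(D,Q,Y): not NE [P2→R gives 5>2; P3→X gives 6>2]
(D,Q,Z): not NE [P1→A gives 5>1; P2→P gives 6>0; P3→X gives 6>2]
(D,R,X): not NE [P1→A gives 7>5]
(D,R,Y): not NE [P3→X gives 9>8]
(D,R,Z): not NE [P1→B gives 9>3; P2→P gives 6>0; P3→X gives 9>5]
(D,S,X): not NE [P2→R gives 8>0; P3→Y gives 8>5]
(D,S,Y): not NE [P2→R gives 5>1]
(D,S,Z): not NE [P1→C gives 9>6; P2→P gives 6>0; P3→Y gives 8>1]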